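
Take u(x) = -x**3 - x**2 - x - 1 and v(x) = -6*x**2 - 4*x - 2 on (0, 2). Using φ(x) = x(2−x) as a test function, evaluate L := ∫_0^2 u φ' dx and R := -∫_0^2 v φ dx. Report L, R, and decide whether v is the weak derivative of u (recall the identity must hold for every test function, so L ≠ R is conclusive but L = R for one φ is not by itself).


LHS = 44/5, RHS = 88/5. No, v is not the weak derivative of u.

u(x) = -x**3 - x**2 - x - 1, classical derivative u'(x) = -3*x**2 - 2*x - 1.
φ(x) = x(2−x), so φ'(x) = 2 - 2*x.
Note φ(0) = φ(2) = 0, so the boundary term u·φ vanishes.
LHS = ∫_0^2 u(x) φ'(x) dx = ∫_0^2 (2*x^4 - 2) dx. Term by term:
  ∫_0^2 2*x^4 dx = 64/5;  ∫_0^2 -2 dx = -4.
Sum: 64/5 − 4 = 44/5.
So LHS = 44/5.
∫_0^2 v(x) φ(x) dx = ∫_0^2 (6*x^4 - 8*x^3 - 6*x^2 - 4*x) dx. Term by term:
  ∫_0^2 6*x^4 dx = 192/5;  ∫_0^2 -8*x^3 dx = -32;  ∫_0^2 -6*x^2 dx = -16;
  ∫_0^2 -4*x dx = -8.
Sum: 192/5 − 32 − 16 − 8 = -88/5.
So RHS = -∫_0^2 v(x) φ(x) dx = 88/5.
LHS − RHS = -44/5 ≠ 0, so the identity fails.
(For a valid weak derivative the identity must hold for EVERY test function, in particular this one. The failure shows v is NOT the weak derivative of u.)
Correct weak derivative would be u'(x) = -3*x**2 - 2*x - 1.


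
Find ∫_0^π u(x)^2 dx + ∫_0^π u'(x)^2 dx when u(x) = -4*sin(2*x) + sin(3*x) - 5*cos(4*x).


||u||_{H^1(0,π)}^2 = 1020/7 + 515*π/2

u'(x) = 20*sin(4*x) - 8*cos(2*x) + 3*cos(3*x).
Expand u² and (u')² and integrate term by term on (0, π), using: for integers n ≥ 1, ∫_0^π sin²(nx) dx = ∫_0^π cos²(nx) dx = π/2; for n ≠ n', ∫_0^π sin(nx)sin(n'x) dx = ∫_0^π cos(nx)cos(n'x) dx = 0; and by product-to-sum, ∫_0^π sin(nx)cos(n'x) dx = ½∫_0^π [sin((n+n')x) + sin((n−n')x)] dx, which is 0 when n+n' is even and 2n/(n²−n'²) when n+n' is odd (it need not vanish on (0, π)).
  u² squared terms: (-5)²·∫cos(4x)² dx = 25·π/2 = 25*π/2;  (-4)²·∫sin(2x)² dx = 16·π/2 = 8*π;  (1)²·∫sin(3x)² dx = 1·π/2 = π/2.
  u² cross terms: 2·(-5)·(-4)·∫cos(4x)·sin(2x) dx = 40·(0) = 0;  2·(-5)·(1)·∫cos(4x)·sin(3x) dx = -10·(-6/7) = 60/7;  2·(-4)·(1)·∫sin(2x)·sin(3x) dx = -8·(0) = 0.
  So ∫_0^π u² dx = 25*π/2 + 8*π + π/2 + 0 + 60/7 + 0 = 60/7 + 21*π.
  (u')² squared terms: (-8)²·∫cos(2x)² dx = 64·π/2 = 32*π;  (3)²·∫cos(3x)² dx = 9·π/2 = 9*π/2;  (20)²·∫sin(4x)² dx = 400·π/2 = 200*π.
  (u')² cross terms: 2·(-8)·(3)·∫cos(2x)·cos(3x) dx = -48·(0) = 0;  2·(-8)·(20)·∫cos(2x)·sin(4x) dx = -320·(0) = 0;  2·(3)·(20)·∫cos(3x)·sin(4x) dx = 120·(8/7) = 960/7.
  So ∫_0^π (u')² dx = 32*π + 9*π/2 + 200*π + 0 + 0 + 960/7 = 960/7 + 473*π/2.
||u||_{H^1}^2 = (60/7 + 21*π) + (960/7 + 473*π/2) = 1020/7 + 515*π/2.


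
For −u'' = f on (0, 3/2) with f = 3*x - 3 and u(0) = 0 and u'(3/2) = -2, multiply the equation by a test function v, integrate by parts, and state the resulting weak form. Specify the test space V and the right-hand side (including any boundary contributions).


V = {v ∈ H^1(0, 3/2) : v(0) = 0} (test functions vanish at x = 0 where u is specified); weak form: ∫_0^3/2 u'v' dx = ∫_0^3/2 (3*x - 3) v dx − 2·v(3/2) for all v ∈ V.

Multiply both sides by a test function v and integrate from 0 to 3/2:
  ∫_0^3/2 −u''(x) v(x) dx = ∫_0^3/2 f(x) v(x) dx.
Integrate the LHS by parts once:
  ∫_0^3/2 −u'' v dx = −[u'(x) v(x)]_0^3/2 + ∫_0^3/2 u'(x) v'(x) dx.
Thus ∫_0^3/2 u'(x) v'(x) dx = ∫_0^3/2 f(x) v(x) dx + [u'(x) v(x)]_0^3/2.
Choose V so that boundary terms are either known or forced to vanish.
Mixed BC: u(0) = 0 (Dirichlet) and u'(3/2) = -2 (Neumann). Define V = {v ∈ H^1(0, 3/2) : v(0) = 0}. Then [u' v]_0^3/2 = u'(3/2)·v(3/2) − u'(0)·0 = − 2·v(3/2).
Weak formulation: find u (satisfying any essential BC) such that ∫_0^3/2 u'(x) v'(x) dx = ∫_0^3/2 f v dx − 2·v(3/2) for all v ∈ V (Dirichlet at 0 absorbed into V; Neumann datum at x = 3/2 contributes the boundary term).
Substituting f(x) = 3*x - 3, the right-hand side is ∫_0^3/2 (3*x - 3) v dx − 2·v(3/2).


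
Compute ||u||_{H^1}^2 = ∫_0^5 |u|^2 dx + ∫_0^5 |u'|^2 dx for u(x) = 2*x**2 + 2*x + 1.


||u||_{H^1}^2 = 5025

The H^1 norm (squared) on an interval (0, L) is
  ||u||_{H^1}^2 = ∫_0^L u(x)^2 dx + ∫_0^L u'(x)^2 dx.
Compute u'(x) = 4*x + 2.
Then u(x)^2 = 4*x**4 + 8*x**3 + 8*x**2 + 4*x + 1 and u'(x)^2 = 16*x**2 + 16*x + 4.
Integrate each monomial from 0 to 5 using ∫_0^5 c·x^n dx = c·5^(n+1)/(n+1):
  ∫_0^5 u(x)^2 dx = ∫_0^5 (4*x^4 + 8*x^3 + 8*x^2 + 4*x + 1) dx. Term by term:
    ∫_0^5 4*x^4 dx = 2500;  ∫_0^5 8*x^3 dx = 1250;  ∫_0^5 8*x^2 dx = 1000/3;
    ∫_0^5 4*x dx = 50;  ∫_0^5 1 dx = 5.
  Sum: 2500 + 1250 + 1000/3 + 50 + 5 = 12415/3.
  ∫_0^5 u'(x)^2 dx = ∫_0^5 (16*x^2 + 16*x + 4) dx. Term by term:
    ∫_0^5 16*x^2 dx = 2000/3;  ∫_0^5 16*x dx = 200;  ∫_0^5 4 dx = 20.
  Sum: 2000/3 + 200 + 20 = 2660/3.
Adding: ||u||_{H^1}^2 = 12415/3 + 2660/3 = 5025.


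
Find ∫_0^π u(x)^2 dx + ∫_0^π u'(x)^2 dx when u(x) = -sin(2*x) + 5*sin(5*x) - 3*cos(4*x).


||u||_{H^1(0,π)}^2 = -1700/3 + 404*π

u'(x) = 12*sin(4*x) - 2*cos(2*x) + 25*cos(5*x).
Expand u² and (u')² and integrate term by term on (0, π), using: for integers n ≥ 1, ∫_0^π sin²(nx) dx = ∫_0^π cos²(nx) dx = π/2; for n ≠ n', ∫_0^π sin(nx)sin(n'x) dx = ∫_0^π cos(nx)cos(n'x) dx = 0; and by product-to-sum, ∫_0^π sin(nx)cos(n'x) dx = ½∫_0^π [sin((n+n')x) + sin((n−n')x)] dx, which is 0 when n+n' is even and 2n/(n²−n'²) when n+n' is odd (it need not vanish on (0, π)).
  u² squared terms: (-1)²·∫sin(2x)² dx = 1·π/2 = π/2;  (-3)²·∫cos(4x)² dx = 9·π/2 = 9*π/2;  (5)²·∫sin(5x)² dx = 25·π/2 = 25*π/2.
  u² cross terms: 2·(-1)·(-3)·∫sin(2x)·cos(4x) dx = 6·(0) = 0;  2·(-1)·(5)·∫sin(2x)·sin(5x) dx = -10·(0) = 0;  2·(-3)·(5)·∫cos(4x)·sin(5x) dx = -30·(10/9) = -100/3.
  So ∫_0^π u² dx = π/2 + 9*π/2 + 25*π/2 + 0 + 0 − 100/3 = -100/3 + 35*π/2.
  (u')² squared terms: (-2)²·∫cos(2x)² dx = 4·π/2 = 2*π;  (12)²·∫sin(4x)² dx = 144·π/2 = 72*π;  (25)²·∫cos(5x)² dx = 625·π/2 = 625*π/2.
  (u')² cross terms: 2·(-2)·(12)·∫cos(2x)·sin(4x) dx = -48·(0) = 0;  2·(-2)·(25)·∫cos(2x)·cos(5x) dx = -100·(0) = 0;  2·(12)·(25)·∫sin(4x)·cos(5x) dx = 600·(-8/9) = -1600/3.
  So ∫_0^π (u')² dx = 2*π + 72*π + 625*π/2 + 0 + 0 − 1600/3 = -1600/3 + 773*π/2.
||u||_{H^1}^2 = (-100/3 + 35*π/2) + (-1600/3 + 773*π/2) = -1700/3 + 404*π.


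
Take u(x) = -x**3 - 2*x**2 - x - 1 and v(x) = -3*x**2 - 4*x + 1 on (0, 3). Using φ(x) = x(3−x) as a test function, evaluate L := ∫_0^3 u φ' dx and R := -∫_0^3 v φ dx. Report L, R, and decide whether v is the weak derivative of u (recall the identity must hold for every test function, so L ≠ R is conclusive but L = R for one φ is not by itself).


LHS = 1359/20, RHS = 1179/20. No, v is not the weak derivative of u.

u(x) = -x**3 - 2*x**2 - x - 1, classical derivative u'(x) = -3*x**2 - 4*x - 1.
φ(x) = x(3−x), so φ'(x) = 3 - 2*x.
Note φ(0) = φ(3) = 0, so the boundary term u·φ vanishes.
LHS = ∫_0^3 u(x) φ'(x) dx = ∫_0^3 (2*x^4 + x^3 - 4*x^2 - x - 3) dx. Term by term:
  ∫_0^3 2*x^4 dx = 486/5;  ∫_0^3 x^3 dx = 81/4;  ∫_0^3 -4*x^2 dx = -36;
  ∫_0^3 -x dx = -9/2;  ∫_0^3 -3 dx = -9.
Sum: 486/5 + 81/4 − 36 − 9/2 − 9 = 1359/20.
So LHS = 1359/20.
∫_0^3 v(x) φ(x) dx = ∫_0^3 (3*x^4 - 5*x^3 - 13*x^2 + 3*x) dx. Term by term:
  ∫_0^3 3*x^4 dx = 729/5;  ∫_0^3 -5*x^3 dx = -405/4;  ∫_0^3 -13*x^2 dx = -117;
  ∫_0^3 3*x dx = 27/2.
Sum: 729/5 − 405/4 − 117 + 27/2 = -1179/20.
So RHS = -∫_0^3 v(x) φ(x) dx = 1179/20.
LHS − RHS = 9 ≠ 0, so the identity fails.
(For a valid weak derivative the identity must hold for EVERY test function, in particular this one. The failure shows v is NOT the weak derivative of u.)
Correct weak derivative would be u'(x) = -3*x**2 - 4*x - 1.


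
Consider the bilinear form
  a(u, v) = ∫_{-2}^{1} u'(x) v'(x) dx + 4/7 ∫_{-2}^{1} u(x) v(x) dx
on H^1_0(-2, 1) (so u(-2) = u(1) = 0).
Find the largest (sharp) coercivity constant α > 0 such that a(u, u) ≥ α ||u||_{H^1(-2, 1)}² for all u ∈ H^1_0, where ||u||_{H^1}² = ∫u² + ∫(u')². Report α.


α = (36/7 + π^2)/(9 + π^2)

Coercivity of a(·,·) on H^1_0(-2, 1) means a(u, u) ≥ α ||u||_{H^1}² for every u ∈ H^1_0.
The interval has length L = 3, and Poincaré/coercivity depend only on L. Here a(u, u) = ∫(u')² + (4/7)·∫u².
Here 0 < c = 4/7 < 1. The condition a(u,u) ≥ α||u||_{H^1}² reads (1−α)∫(u')² ≥ (α−c)∫u². Any admissible α is ≤ 1 (rapidly oscillating u have ∫u²/∫(u')² → 0), and α = 1 would force 0 ≥ (1−c)∫u², impossible since c < 1; so 1−α > 0. By the sharp Poincaré inequality on H^1_0 of an interval of length L, ∫(u')² ≥ (π/L)²∫u² with equality for the first sine mode sin(π(x−x₀)/L) (x₀ the left endpoint), so the inequality holds for all u iff (1−α)(π/L)² ≥ α − c, i.e. α ≤ ((π/L)² + c)/((π/L)² + 1) = (1 + c(L/π)²)/(1 + (L/π)²). With (π/L)² = π^2/9 and c = 4/7, the largest admissible constant is α = ((π/L)² + c)/((π/L)² + 1).
Simplifying, α = (36/7 + π^2)/(9 + π^2).


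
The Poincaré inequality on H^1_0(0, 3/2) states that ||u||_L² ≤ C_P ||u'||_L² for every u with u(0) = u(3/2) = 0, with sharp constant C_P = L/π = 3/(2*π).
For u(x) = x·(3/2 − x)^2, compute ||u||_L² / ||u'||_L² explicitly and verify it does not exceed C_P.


||u||_L² / ||u'||_L² = 3*sqrt(14)/28 < C_P = 3/(2*π).

u(x) = x·(3/2 − x)^2, so u'(x) = 3*x^2 - 6*x + 9/4.
u(x) = x·(3/2 − x)^2 vanishes at x = 0 and x = 3/2, so u ∈ H^1_0(0, 3/2). Differentiate via the product rule and integrate the resulting polynomials term by term.
  ∫_0^3/2 u² dx = ∫_0^3/2 (x^6 - 6*x^5 + 27*x^4/2 - 27*x^3/2 + 81*x^2/16) dx. Term by term:
    ∫_0^3/2 x^6 dx = 2187/896;  ∫_0^3/2 -6*x^5 dx = -729/64;  ∫_0^3/2 27*x^4/2 dx = 6561/320;
    ∫_0^3/2 -27*x^3/2 dx = -2187/128;  ∫_0^3/2 81*x^2/16 dx = 729/128.
  Sum: 2187/896 − 729/64 + 6561/320 − 2187/128 + 729/128 = 729/4480.
  ∫_0^3/2 (u')² dx = ∫_0^3/2 (9*x^4 - 36*x^3 + 99*x^2/2 - 27*x + 81/16) dx. Term by term:
    ∫_0^3/2 9*x^4 dx = 2187/160;  ∫_0^3/2 -36*x^3 dx = -729/16;  ∫_0^3/2 99*x^2/2 dx = 891/16;
    ∫_0^3/2 -27*x dx = -243/8;  ∫_0^3/2 81/16 dx = 243/32.
  Sum: 2187/160 − 729/16 + 891/16 − 243/8 + 243/32 = 81/80.
∫_0^3/2 u² dx = 729/4480, so ||u||_L² = 27*sqrt(70)/560.
∫_0^3/2 (u')² dx = 81/80, so ||u'||_L² = 9*sqrt(5)/20.
Ratio ||u||_L² / ||u'||_L² = 3*sqrt(14)/28.
Sharp Poincaré constant on H^1_0(0, 3/2) is C_P = L/π = 3/(2*π), achieved by sin(2*π/3·x).
A polynomial bump cannot attain the sharp Poincaré constant (only the first sine eigenfunction does), so the ratio is strictly less than C_P, consistent with ||u||_L² ≤ C_P ||u'||_L².


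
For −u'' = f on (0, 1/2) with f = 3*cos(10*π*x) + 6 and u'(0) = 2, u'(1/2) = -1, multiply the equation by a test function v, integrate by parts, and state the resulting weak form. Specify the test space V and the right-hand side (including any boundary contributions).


V = H^1(0, 1/2) (v unrestricted at boundary; u is determined up to an additive constant); weak form: ∫_0^1/2 u'v' dx = ∫_0^1/2 (3*cos(10*π*x) + 6) v dx − v(1/2) − 2·v(0) for all v ∈ V.

Multiply both sides by a test function v and integrate from 0 to 1/2:
  ∫_0^1/2 −u''(x) v(x) dx = ∫_0^1/2 f(x) v(x) dx.
Integrate the LHS by parts once:
  ∫_0^1/2 −u'' v dx = −[u'(x) v(x)]_0^1/2 + ∫_0^1/2 u'(x) v'(x) dx.
Thus ∫_0^1/2 u'(x) v'(x) dx = ∫_0^1/2 f(x) v(x) dx + [u'(x) v(x)]_0^1/2.
Choose V so that boundary terms are either known or forced to vanish.
u has inhomogeneous Neumann u'(0) = 2, u'(1/2) = -1. [u' v]_0^1/2 = (-1)·v(1/2) − (2)·v(0) = − v(1/2) − 2·v(0). Take V = H^1(0, 1/2); boundary term becomes part of RHS.
Weak formulation: find u (satisfying any essential BC) such that ∫_0^1/2 u'(x) v'(x) dx = ∫_0^1/2 f v dx − v(1/2) − 2·v(0) for all v ∈ V (Neumann data are natural BCs: they enter the RHS as boundary terms).
Substituting f(x) = 3*cos(10*π*x) + 6, the right-hand side is ∫_0^1/2 (3*cos(10*π*x) + 6) v dx − v(1/2) − 2·v(0).
Compatibility check (pure Neumann): taking v ≡ 1 ∈ V gives 0 = ∫_0^1/2 f dx + (-1) − (2), i.e. ∫_0^1/2 f dx must equal u'(0) − u'(1/2) = 3. Indeed ∫_0^1/2 (3*cos(10*π*x) + 6) dx = 3, so the data are compatible. The solution is then unique only up to an additive constant (fix it e.g. by requiring ∫_0^1/2 u dx = 0).


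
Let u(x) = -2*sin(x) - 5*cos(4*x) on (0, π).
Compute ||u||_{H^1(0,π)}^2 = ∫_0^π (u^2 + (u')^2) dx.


||u||_{H^1(0,π)}^2 = -136/3 + 433*π/2

u'(x) = 20*sin(4*x) - 2*cos(x).
Expand u² and (u')² and integrate term by term on (0, π), using: for integers n ≥ 1, ∫_0^π sin²(nx) dx = ∫_0^π cos²(nx) dx = π/2; for n ≠ n', ∫_0^π sin(nx)sin(n'x) dx = ∫_0^π cos(nx)cos(n'x) dx = 0; and by product-to-sum, ∫_0^π sin(nx)cos(n'x) dx = ½∫_0^π [sin((n+n')x) + sin((n−n')x)] dx, which is 0 when n+n' is even and 2n/(n²−n'²) when n+n' is odd (it need not vanish on (0, π)).
  u² squared terms: (-5)²·∫cos(4x)² dx = 25·π/2 = 25*π/2;  (-2)²·∫sin(x)² dx = 4·π/2 = 2*π.
  u² cross terms: 2·(-5)·(-2)·∫cos(4x)·sin(x) dx = 20·(-2/15) = -8/3.
  So ∫_0^π u² dx = 25*π/2 + 2*π − 8/3 = -8/3 + 29*π/2.
  (u')² squared terms: (-2)²·∫cos(x)² dx = 4·π/2 = 2*π;  (20)²·∫sin(4x)² dx = 400·π/2 = 200*π.
  (u')² cross terms: 2·(-2)·(20)·∫cos(x)·sin(4x) dx = -80·(8/15) = -128/3.
  So ∫_0^π (u')² dx = 2*π + 200*π − 128/3 = -128/3 + 202*π.
||u||_{H^1}^2 = (-8/3 + 29*π/2) + (-128/3 + 202*π) = -136/3 + 433*π/2.


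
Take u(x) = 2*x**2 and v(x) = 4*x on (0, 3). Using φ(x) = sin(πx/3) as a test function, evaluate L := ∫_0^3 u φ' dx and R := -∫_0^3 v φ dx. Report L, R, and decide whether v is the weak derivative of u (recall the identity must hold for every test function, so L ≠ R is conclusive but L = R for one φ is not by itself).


LHS = -36/π, RHS = -36/π. Yes, v = u' weakly.

u(x) = 2*x**2, classical derivative u'(x) = 4*x.
φ(x) = sin(πx/3), so φ'(x) = π*cos(π*x/3)/3.
Note φ(0) = φ(3) = 0, so the boundary term u·φ vanishes.
LHS = ∫_0^3 u(x) φ'(x) dx = ∫_0^3 (2*π*x^2*cos(π*x/3)/3) dx. Term by term:
  ∫_0^3 2*π*x^2*cos(π*x/3)/3 dx = -36/π.
So LHS = -36/π.
∫_0^3 v(x) φ(x) dx = ∫_0^3 (4*x*sin(π*x/3)) dx. Term by term:
  ∫_0^3 4*x*sin(π*x/3) dx = 36/π.
So RHS = -∫_0^3 v(x) φ(x) dx = -36/π.
LHS = RHS, so the identity holds for this test φ.
Moreover u is smooth here and v(x) = u'(x) = 4*x pointwise, so the identity holds for every test function. Hence v is the weak derivative of u.


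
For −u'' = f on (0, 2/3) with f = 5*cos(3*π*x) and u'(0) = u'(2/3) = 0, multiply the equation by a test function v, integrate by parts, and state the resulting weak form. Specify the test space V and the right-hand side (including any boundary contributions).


V = H^1(0, 2/3) (no boundary constraint on v; u is determined up to an additive constant); weak form: ∫_0^2/3 u'v' dx = ∫_0^2/3 (5*cos(3*π*x)) v dx for all v ∈ V.

Multiply both sides by a test function v and integrate from 0 to 2/3:
  ∫_0^2/3 −u''(x) v(x) dx = ∫_0^2/3 f(x) v(x) dx.
Integrate the LHS by parts once:
  ∫_0^2/3 −u'' v dx = −[u'(x) v(x)]_0^2/3 + ∫_0^2/3 u'(x) v'(x) dx.
Thus ∫_0^2/3 u'(x) v'(x) dx = ∫_0^2/3 f(x) v(x) dx + [u'(x) v(x)]_0^2/3.
Choose V so that boundary terms are either known or forced to vanish.
u has homogeneous Neumann: u'(0) = u'(2/3) = 0. So [u' v]_0^2/3 = 0·v(2/3) − 0·v(0) = 0 for any v; take V = H^1(0, 2/3).
Weak formulation: find u (satisfying any essential BC) such that ∫_0^2/3 u'(x) v'(x) dx = ∫_0^2/3 f v dx for all v ∈ V (homogeneous Neumann, so boundary terms vanish).
Substituting f(x) = 5*cos(3*π*x), the right-hand side is ∫_0^2/3 (5*cos(3*π*x)) v dx.
Compatibility check (pure Neumann): taking v ≡ 1 ∈ V gives 0 = ∫_0^2/3 f dx + (0) − (0), i.e. ∫_0^2/3 f dx must equal u'(0) − u'(2/3) = 0. Indeed ∫_0^2/3 (5*cos(3*π*x)) dx = 0, so the data are compatible. The solution is then unique only up to an additive constant (fix it e.g. by requiring ∫_0^2/3 u dx = 0).


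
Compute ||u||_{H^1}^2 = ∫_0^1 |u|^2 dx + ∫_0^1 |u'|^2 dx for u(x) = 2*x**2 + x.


||u||_{H^1}^2 = 187/15

The H^1 norm (squared) on an interval (0, L) is
  ||u||_{H^1}^2 = ∫_0^L u(x)^2 dx + ∫_0^L u'(x)^2 dx.
Compute u'(x) = 4*x + 1.
Then u(x)^2 = 4*x**4 + 4*x**3 + x**2 and u'(x)^2 = 16*x**2 + 8*x + 1.
Integrate each monomial from 0 to 1 using ∫_0^1 c·x^n dx = c·1^(n+1)/(n+1):
  ∫_0^1 u(x)^2 dx = ∫_0^1 (4*x^4 + 4*x^3 + x^2) dx. Term by term:
    ∫_0^1 4*x^4 dx = 4/5;  ∫_0^1 4*x^3 dx = 1;  ∫_0^1 x^2 dx = 1/3.
  Sum: 4/5 + 1 + 1/3 = 32/15.
  ∫_0^1 u'(x)^2 dx = ∫_0^1 (16*x^2 + 8*x + 1) dx. Term by term:
    ∫_0^1 16*x^2 dx = 16/3;  ∫_0^1 8*x dx = 4;  ∫_0^1 1 dx = 1.
  Sum: 16/3 + 4 + 1 = 31/3.
Adding: ||u||_{H^1}^2 = 32/15 + 31/3 = 187/15.


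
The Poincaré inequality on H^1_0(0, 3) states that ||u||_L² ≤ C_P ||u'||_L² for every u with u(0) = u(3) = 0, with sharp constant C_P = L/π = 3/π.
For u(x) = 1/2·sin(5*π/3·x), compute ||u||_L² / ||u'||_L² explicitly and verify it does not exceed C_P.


||u||_L² / ||u'||_L² = 3/(5*π) < C_P = 3/π.

u(x) = 1/2·sin(5*π/3·x), so u'(x) = 5*π*cos(5*π*x/3)/6.
Writing u(x) = A·sin(kπx/L) with A = 1/2 and k = 5, use ∫_0^L sin²(kπx/L) dx = L/2 and ∫_0^L cos²(kπx/L) dx = L/2.
u² = 1/4·sin²(5*π/3·x) and (u')² = 25*π^2/36·cos²(5*π/3·x), and each of sin², cos² integrates to L/2 = 3/2 over (0, 3).
∫_0^3 u² dx = 3/8, so ||u||_L² = sqrt(6)/4.
∫_0^3 (u')² dx = 25*π^2/24, so ||u'||_L² = 5*sqrt(6)*π/12.
Ratio ||u||_L² / ||u'||_L² = 3/(5*π).
Sharp Poincaré constant on H^1_0(0, 3) is C_P = L/π = 3/π, achieved by sin(π/3·x).
This is the k = 5 harmonic; the ratio L/(kπ) is strictly less than C_P = L/π, consistent with the sharp inequality ||u||_L² ≤ C_P ||u'||_L².


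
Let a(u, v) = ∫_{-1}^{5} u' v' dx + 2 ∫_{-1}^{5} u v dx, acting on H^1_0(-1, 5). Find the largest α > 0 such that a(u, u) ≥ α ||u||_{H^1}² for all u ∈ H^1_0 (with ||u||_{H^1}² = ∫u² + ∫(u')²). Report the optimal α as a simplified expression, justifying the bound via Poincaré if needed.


α = 1

Coercivity of a(·,·) on H^1_0(-1, 5) means a(u, u) ≥ α ||u||_{H^1}² for every u ∈ H^1_0.
The interval has length L = 6, and Poincaré/coercivity depend only on L. Here a(u, u) = ∫(u')² + (2)·∫u².
Here c = 2 ≥ 1, so a(u,u) = ∫(u')² + c∫u² ≥ ∫(u')² + ∫u² = ||u||_{H^1}², i.e. α = 1 works. No larger α is possible: a(u,u) ≥ α||u||_{H^1}² means (1−α)∫(u')² ≥ (α−c)∫u², and for the modes u_n = sin(nπ(x−x₀)/L) (x₀ the left endpoint) one has ∫u_n²/∫(u_n')² = (L/(nπ))² → 0, so a(u_n,u_n)/||u_n||_{H^1}² → 1. Hence the optimal constant is α = 1.
Therefore α = 1.


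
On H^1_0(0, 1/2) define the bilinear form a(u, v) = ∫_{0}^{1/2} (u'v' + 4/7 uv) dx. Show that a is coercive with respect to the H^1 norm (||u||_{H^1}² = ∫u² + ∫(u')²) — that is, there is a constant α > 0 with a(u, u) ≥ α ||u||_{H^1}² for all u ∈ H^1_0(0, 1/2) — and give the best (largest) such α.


α = 4*(1 + 7*π^2)/(7*(1 + 4*π^2))

Coercivity of a(·,·) on H^1_0(0, 1/2) means a(u, u) ≥ α ||u||_{H^1}² for every u ∈ H^1_0.
The interval has length L = 1/2, and Poincaré/coercivity depend only on L. Here a(u, u) = ∫(u')² + (4/7)·∫u².
Here 0 < c = 4/7 < 1. The condition a(u,u) ≥ α||u||_{H^1}² reads (1−α)∫(u')² ≥ (α−c)∫u². Any admissible α is ≤ 1 (rapidly oscillating u have ∫u²/∫(u')² → 0), and α = 1 would force 0 ≥ (1−c)∫u², impossible since c < 1; so 1−α > 0. By the sharp Poincaré inequality on H^1_0 of an interval of length L, ∫(u')² ≥ (π/L)²∫u² with equality for the first sine mode sin(π(x−x₀)/L) (x₀ the left endpoint), so the inequality holds for all u iff (1−α)(π/L)² ≥ α − c, i.e. α ≤ ((π/L)² + c)/((π/L)² + 1) = (1 + c(L/π)²)/(1 + (L/π)²). With (π/L)² = 4*π^2 and c = 4/7, the largest admissible constant is α = ((π/L)² + c)/((π/L)² + 1).
Simplifying, α = 4*(1 + 7*π^2)/(7*(1 + 4*π^2)).


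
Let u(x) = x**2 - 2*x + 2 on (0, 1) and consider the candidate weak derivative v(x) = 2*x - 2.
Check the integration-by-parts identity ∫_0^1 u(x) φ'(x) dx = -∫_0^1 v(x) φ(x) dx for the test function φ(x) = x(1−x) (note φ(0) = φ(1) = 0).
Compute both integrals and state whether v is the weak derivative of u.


LHS = 1/6, RHS = 1/6. Yes, v = u' weakly.

u(x) = x**2 - 2*x + 2, classical derivative u'(x) = 2*x - 2.
φ(x) = x(1−x), so φ'(x) = 1 - 2*x.
Note φ(0) = φ(1) = 0, so the boundary term u·φ vanishes.
LHS = ∫_0^1 u(x) φ'(x) dx = ∫_0^1 (-2*x^3 + 5*x^2 - 6*x + 2) dx. Term by term:
  ∫_0^1 -2*x^3 dx = -1/2;  ∫_0^1 5*x^2 dx = 5/3;  ∫_0^1 -6*x dx = -3;
  ∫_0^1 2 dx = 2.
Sum: -1/2 + 5/3 − 3 + 2 = 1/6.
So LHS = 1/6.
∫_0^1 v(x) φ(x) dx = ∫_0^1 (-2*x^3 + 4*x^2 - 2*x) dx. Term by term:
  ∫_0^1 -2*x^3 dx = -1/2;  ∫_0^1 4*x^2 dx = 4/3;  ∫_0^1 -2*x dx = -1.
Sum: -1/2 + 4/3 − 1 = -1/6.
So RHS = -∫_0^1 v(x) φ(x) dx = 1/6.
LHS = RHS, so the identity holds for this test φ.
Moreover u is smooth here and v(x) = u'(x) = 2*x - 2 pointwise, so the identity holds for every test function. Hence v is the weak derivative of u.


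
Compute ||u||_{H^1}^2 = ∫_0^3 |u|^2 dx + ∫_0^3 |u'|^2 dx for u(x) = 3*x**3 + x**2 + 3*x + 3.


||u||_{H^1}^2 = 73233/7

The H^1 norm (squared) on an interval (0, L) is
  ||u||_{H^1}^2 = ∫_0^L u(x)^2 dx + ∫_0^L u'(x)^2 dx.
Compute u'(x) = 9*x**2 + 2*x + 3.
Then u(x)^2 = 9*x**6 + 6*x**5 + 19*x**4 + 24*x**3 + 15*x**2 + 18*x + 9 and u'(x)^2 = 81*x**4 + 36*x**3 + 58*x**2 + 12*x + 9.
Integrate each monomial from 0 to 3 using ∫_0^3 c·x^n dx = c·3^(n+1)/(n+1):
  ∫_0^3 u(x)^2 dx = ∫_0^3 (9*x^6 + 6*x^5 + 19*x^4 + 24*x^3 + 15*x^2 + 18*x + 9) dx. Term by term:
    ∫_0^3 9*x^6 dx = 19683/7;  ∫_0^3 6*x^5 dx = 729;  ∫_0^3 19*x^4 dx = 4617/5;
    ∫_0^3 24*x^3 dx = 486;  ∫_0^3 15*x^2 dx = 135;  ∫_0^3 18*x dx = 81;
    ∫_0^3 9 dx = 27.
  Sum: 19683/7 + 729 + 4617/5 + 486 + 135 + 81 + 27 = 181764/35.
  ∫_0^3 u'(x)^2 dx = ∫_0^3 (81*x^4 + 36*x^3 + 58*x^2 + 12*x + 9) dx. Term by term:
    ∫_0^3 81*x^4 dx = 19683/5;  ∫_0^3 36*x^3 dx = 729;  ∫_0^3 58*x^2 dx = 522;
    ∫_0^3 12*x dx = 54;  ∫_0^3 9 dx = 27.
  Sum: 19683/5 + 729 + 522 + 54 + 27 = 26343/5.
Adding: ||u||_{H^1}^2 = 181764/35 + 26343/5 = 73233/7.


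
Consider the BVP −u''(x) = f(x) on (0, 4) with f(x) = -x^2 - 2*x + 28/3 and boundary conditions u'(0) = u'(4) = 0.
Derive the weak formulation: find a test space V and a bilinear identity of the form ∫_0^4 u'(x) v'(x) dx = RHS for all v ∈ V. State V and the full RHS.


V = H^1(0, 4) (no boundary constraint on v; u is determined up to an additive constant); weak form: ∫_0^4 u'v' dx = ∫_0^4 (-x^2 - 2*x + 28/3) v dx for all v ∈ V.

Multiply both sides by a test function v and integrate from 0 to 4:
  ∫_0^4 −u''(x) v(x) dx = ∫_0^4 f(x) v(x) dx.
Integrate the LHS by parts once:
  ∫_0^4 −u'' v dx = −[u'(x) v(x)]_0^4 + ∫_0^4 u'(x) v'(x) dx.
Thus ∫_0^4 u'(x) v'(x) dx = ∫_0^4 f(x) v(x) dx + [u'(x) v(x)]_0^4.
Choose V so that boundary terms are either known or forced to vanish.
u has homogeneous Neumann: u'(0) = u'(4) = 0. So [u' v]_0^4 = 0·v(4) − 0·v(0) = 0 for any v; take V = H^1(0, 4).
Weak formulation: find u (satisfying any essential BC) such that ∫_0^4 u'(x) v'(x) dx = ∫_0^4 f v dx for all v ∈ V (homogeneous Neumann, so boundary terms vanish).
Substituting f(x) = -x^2 - 2*x + 28/3, the right-hand side is ∫_0^4 (-x^2 - 2*x + 28/3) v dx.
Compatibility check (pure Neumann): taking v ≡ 1 ∈ V gives 0 = ∫_0^4 f dx + (0) − (0), i.e. ∫_0^4 f dx must equal u'(0) − u'(4) = 0. Indeed ∫_0^4 (-x^2 - 2*x + 28/3) dx = 0, so the data are compatible. The solution is then unique only up to an additive constant (fix it e.g. by requiring ∫_0^4 u dx = 0).


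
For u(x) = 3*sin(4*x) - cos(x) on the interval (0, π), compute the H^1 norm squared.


||u||_{H^1(0,π)}^2 = -32/5 + 155*π/2

u'(x) = sin(x) + 12*cos(4*x).
Expand u² and (u')² and integrate term by term on (0, π), using: for integers n ≥ 1, ∫_0^π sin²(nx) dx = ∫_0^π cos²(nx) dx = π/2; for n ≠ n', ∫_0^π sin(nx)sin(n'x) dx = ∫_0^π cos(nx)cos(n'x) dx = 0; and by product-to-sum, ∫_0^π sin(nx)cos(n'x) dx = ½∫_0^π [sin((n+n')x) + sin((n−n')x)] dx, which is 0 when n+n' is even and 2n/(n²−n'²) when n+n' is odd (it need not vanish on (0, π)).
  u² squared terms: (-1)²·∫cos(x)² dx = 1·π/2 = π/2;  (3)²·∫sin(4x)² dx = 9·π/2 = 9*π/2.
  u² cross terms: 2·(-1)·(3)·∫cos(x)·sin(4x) dx = -6·(8/15) = -16/5.
  So ∫_0^π u² dx = π/2 + 9*π/2 − 16/5 = -16/5 + 5*π.
  (u')² squared terms: (12)²·∫cos(4x)² dx = 144·π/2 = 72*π;  (1)²·∫sin(x)² dx = 1·π/2 = π/2.
  (u')² cross terms: 2·(12)·(1)·∫cos(4x)·sin(x) dx = 24·(-2/15) = -16/5.
  So ∫_0^π (u')² dx = 72*π + π/2 − 16/5 = -16/5 + 145*π/2.
||u||_{H^1}^2 = (-16/5 + 5*π) + (-16/5 + 145*π/2) = -32/5 + 155*π/2.


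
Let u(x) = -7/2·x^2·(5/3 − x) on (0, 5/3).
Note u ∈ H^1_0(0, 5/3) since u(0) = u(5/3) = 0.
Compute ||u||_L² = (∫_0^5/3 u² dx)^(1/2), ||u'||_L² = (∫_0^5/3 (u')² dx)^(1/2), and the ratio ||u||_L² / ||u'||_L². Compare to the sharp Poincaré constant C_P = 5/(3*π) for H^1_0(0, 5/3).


||u||_L² / ||u'||_L² = 5*sqrt(14)/42 < C_P = 5/(3*π).

u(x) = -7/2·x^2·(5/3 − x), so u'(x) = 7*x*(9*x - 10)/6.
u(x) = -7/2·x^2·(5/3 − x) vanishes at x = 0 and x = 5/3, so u ∈ H^1_0(0, 5/3). Differentiate via the product rule and integrate the resulting polynomials term by term.
  ∫_0^5/3 u² dx = ∫_0^5/3 (49*x^6/4 - 245*x^5/6 + 1225*x^4/36) dx. Term by term:
    ∫_0^5/3 49*x^6/4 dx = 546875/8748;  ∫_0^5/3 -245*x^5/6 dx = -3828125/26244;  ∫_0^5/3 1225*x^4/36 dx = 765625/8748.
  Sum: 546875/8748 − 3828125/26244 + 765625/8748 = 109375/26244.
  ∫_0^5/3 (u')² dx = ∫_0^5/3 (441*x^4/4 - 245*x^3 + 1225*x^2/9) dx. Term by term:
    ∫_0^5/3 441*x^4/4 dx = 30625/108;  ∫_0^5/3 -245*x^3 dx = -153125/324;  ∫_0^5/3 1225*x^2/9 dx = 153125/729.
  Sum: 30625/108 − 153125/324 + 153125/729 = 30625/1458.
∫_0^5/3 u² dx = 109375/26244, so ||u||_L² = 125*sqrt(7)/162.
∫_0^5/3 (u')² dx = 30625/1458, so ||u'||_L² = 175*sqrt(2)/54.
Ratio ||u||_L² / ||u'||_L² = 5*sqrt(14)/42.
Sharp Poincaré constant on H^1_0(0, 5/3) is C_P = L/π = 5/(3*π), achieved by sin(3*π/5·x).
A polynomial bump cannot attain the sharp Poincaré constant (only the first sine eigenfunction does), so the ratio is strictly less than C_P, consistent with ||u||_L² ≤ C_P ||u'||_L².


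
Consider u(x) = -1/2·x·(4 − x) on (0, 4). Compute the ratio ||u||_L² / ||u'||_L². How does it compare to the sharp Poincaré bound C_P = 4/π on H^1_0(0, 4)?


||u||_L² / ||u'||_L² = 2*sqrt(10)/5 < C_P = 4/π.

u(x) = -1/2·x·(4 − x), so u'(x) = x - 2.
u(x) = -1/2·x·(4 − x) vanishes at x = 0 and x = 4, so u ∈ H^1_0(0, 4). Differentiate via the product rule and integrate the resulting polynomials term by term.
  ∫_0^4 u² dx = ∫_0^4 (x^4/4 - 2*x^3 + 4*x^2) dx. Term by term:
    ∫_0^4 x^4/4 dx = 256/5;  ∫_0^4 -2*x^3 dx = -128;  ∫_0^4 4*x^2 dx = 256/3.
  Sum: 256/5 − 128 + 256/3 = 128/15.
  ∫_0^4 (u')² dx = ∫_0^4 (x^2 - 4*x + 4) dx. Term by term:
    ∫_0^4 x^2 dx = 64/3;  ∫_0^4 -4*x dx = -32;  ∫_0^4 4 dx = 16.
  Sum: 64/3 − 32 + 16 = 16/3.
∫_0^4 u² dx = 128/15, so ||u||_L² = 8*sqrt(30)/15.
∫_0^4 (u')² dx = 16/3, so ||u'||_L² = 4*sqrt(3)/3.
Ratio ||u||_L² / ||u'||_L² = 2*sqrt(10)/5.
Sharp Poincaré constant on H^1_0(0, 4) is C_P = L/π = 4/π, achieved by sin(π/4·x).
A polynomial bump cannot attain the sharp Poincaré constant (only the first sine eigenfunction does), so the ratio is strictly less than C_P, consistent with ||u||_L² ≤ C_P ||u'||_L².


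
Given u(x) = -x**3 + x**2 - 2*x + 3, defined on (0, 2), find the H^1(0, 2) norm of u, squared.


||u||_{H^1}^2 = 1886/35

The H^1 norm (squared) on an interval (0, L) is
  ||u||_{H^1}^2 = ∫_0^L u(x)^2 dx + ∫_0^L u'(x)^2 dx.
Compute u'(x) = -3*x**2 + 2*x - 2.
Then u(x)^2 = x**6 - 2*x**5 + 5*x**4 - 10*x**3 + 10*x**2 - 12*x + 9 and u'(x)^2 = 9*x**4 - 12*x**3 + 16*x**2 - 8*x + 4.
Integrate each monomial from 0 to 2 using ∫_0^2 c·x^n dx = c·2^(n+1)/(n+1):
  ∫_0^2 u(x)^2 dx = ∫_0^2 (x^6 - 2*x^5 + 5*x^4 - 10*x^3 + 10*x^2 - 12*x + 9) dx. Term by term:
    ∫_0^2 x^6 dx = 128/7;  ∫_0^2 -2*x^5 dx = -64/3;  ∫_0^2 5*x^4 dx = 32;
    ∫_0^2 -10*x^3 dx = -40;  ∫_0^2 10*x^2 dx = 80/3;  ∫_0^2 -12*x dx = -24;
    ∫_0^2 9 dx = 18.
  Sum: 128/7 − 64/3 + 32 − 40 + 80/3 − 24 + 18 = 202/21.
  ∫_0^2 u'(x)^2 dx = ∫_0^2 (9*x^4 - 12*x^3 + 16*x^2 - 8*x + 4) dx. Term by term:
    ∫_0^2 9*x^4 dx = 288/5;  ∫_0^2 -12*x^3 dx = -48;  ∫_0^2 16*x^2 dx = 128/3;
    ∫_0^2 -8*x dx = -16;  ∫_0^2 4 dx = 8.
  Sum: 288/5 − 48 + 128/3 − 16 + 8 = 664/15.
Adding: ||u||_{H^1}^2 = 202/21 + 664/15 = 1886/35.


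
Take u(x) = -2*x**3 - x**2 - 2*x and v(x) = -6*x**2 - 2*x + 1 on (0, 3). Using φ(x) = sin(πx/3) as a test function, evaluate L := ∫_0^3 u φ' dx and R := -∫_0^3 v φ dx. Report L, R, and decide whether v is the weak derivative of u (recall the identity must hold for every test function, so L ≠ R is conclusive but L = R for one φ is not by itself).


LHS = -648/π^3 + 192/π, RHS = -648/π^3 + 174/π. No, v is not the weak derivative of u.

u(x) = -2*x**3 - x**2 - 2*x, classical derivative u'(x) = -6*x**2 - 2*x - 2.
φ(x) = sin(πx/3), so φ'(x) = π*cos(π*x/3)/3.
Note φ(0) = φ(3) = 0, so the boundary term u·φ vanishes.
LHS = ∫_0^3 u(x) φ'(x) dx = ∫_0^3 (-2*π*x^3*cos(π*x/3)/3 - π*x^2*cos(π*x/3)/3 - 2*π*x*cos(π*x/3)/3) dx. Term by term:
  ∫_0^3 -2*π*x*cos(π*x/3)/3 dx = 12/π;  ∫_0^3 -2*π*x^3*cos(π*x/3)/3 dx = -648/π^3 + 162/π;  ∫_0^3 -π*x^2*cos(π*x/3)/3 dx = 18/π.
Sum: 12/π + -648/π^3 + 162/π + 18/π = -648/π^3 + 192/π.
So LHS = -648/π^3 + 192/π.
∫_0^3 v(x) φ(x) dx = ∫_0^3 (-6*x^2*sin(π*x/3) - 2*x*sin(π*x/3) + sin(π*x/3)) dx. Term by term:
  ∫_0^3 -6*x^2*sin(π*x/3) dx = -162/π + 648/π^3;  ∫_0^3 -2*x*sin(π*x/3) dx = -18/π;  ∫_0^3 sin(π*x/3) dx = 6/π.
Sum: -162/π + 648/π^3 − 18/π + 6/π = -174/π + 648/π^3.
So RHS = -∫_0^3 v(x) φ(x) dx = -648/π^3 + 174/π.
LHS − RHS = 18/π ≠ 0, so the identity fails.
(For a valid weak derivative the identity must hold for EVERY test function, in particular this one. The failure shows v is NOT the weak derivative of u.)
Correct weak derivative would be u'(x) = -6*x**2 - 2*x - 2.


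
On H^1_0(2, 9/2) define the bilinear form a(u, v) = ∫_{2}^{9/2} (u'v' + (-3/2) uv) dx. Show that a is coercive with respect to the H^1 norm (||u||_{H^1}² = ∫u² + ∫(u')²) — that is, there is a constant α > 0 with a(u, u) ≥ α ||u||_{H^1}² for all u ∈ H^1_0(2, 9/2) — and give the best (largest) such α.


α = (-75 + 8*π^2)/(2*(25 + 4*π^2))

Coercivity of a(·,·) on H^1_0(2, 9/2) means a(u, u) ≥ α ||u||_{H^1}² for every u ∈ H^1_0.
The interval has length L = 5/2, and Poincaré/coercivity depend only on L. Here a(u, u) = ∫(u')² + (-3/2)·∫u².
Here c = -3/2 < 0 with |c| < (π/L)² = 4*π^2/25, so coercivity still holds. The condition a(u,u) ≥ α||u||_{H^1}² reads (1−α)∫(u')² ≥ (α−c)∫u². Any admissible α is ≤ 1 (rapidly oscillating u have ∫u²/∫(u')² → 0), and α = 1 would force 0 ≥ (1−c)∫u², impossible since c < 1; so 1−α > 0. By the sharp Poincaré inequality on H^1_0 of an interval of length L, ∫(u')² ≥ (π/L)²∫u² with equality for the first sine mode sin(π(x−x₀)/L) (x₀ the left endpoint), so the inequality holds for all u iff (1−α)(π/L)² ≥ α − c, i.e. α ≤ ((π/L)² + c)/((π/L)² + 1) = (1 + c(L/π)²)/(1 + (L/π)²). (Direct route, valid since c ≤ 0: Poincaré gives c∫u² ≥ c(L/π)²∫(u')², so a(u,u) ≥ (1 + c(L/π)²)∫(u')², while ||u||_{H^1}² ≤ (1 + (L/π)²)∫(u')²; dividing yields the same α.) With (π/L)² = 4*π^2/25 and c = -3/2, the largest admissible constant is α = ((π/L)² + c)/((π/L)² + 1).
Simplifying, α = (-75 + 8*π^2)/(2*(25 + 4*π^2)).


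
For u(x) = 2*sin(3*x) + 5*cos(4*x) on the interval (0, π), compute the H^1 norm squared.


||u||_{H^1(0,π)}^2 = -2040/7 + 465*π/2

u'(x) = -20*sin(4*x) + 6*cos(3*x).
Expand u² and (u')² and integrate term by term on (0, π), using: for integers n ≥ 1, ∫_0^π sin²(nx) dx = ∫_0^π cos²(nx) dx = π/2; for n ≠ n', ∫_0^π sin(nx)sin(n'x) dx = ∫_0^π cos(nx)cos(n'x) dx = 0; and by product-to-sum, ∫_0^π sin(nx)cos(n'x) dx = ½∫_0^π [sin((n+n')x) + sin((n−n')x)] dx, which is 0 when n+n' is even and 2n/(n²−n'²) when n+n' is odd (it need not vanish on (0, π)).
  u² squared terms: (2)²·∫sin(3x)² dx = 4·π/2 = 2*π;  (5)²·∫cos(4x)² dx = 25·π/2 = 25*π/2.
  u² cross terms: 2·(2)·(5)·∫sin(3x)·cos(4x) dx = 20·(-6/7) = -120/7.
  So ∫_0^π u² dx = 2*π + 25*π/2 − 120/7 = -120/7 + 29*π/2.
  (u')² squared terms: (-20)²·∫sin(4x)² dx = 400·π/2 = 200*π;  (6)²·∫cos(3x)² dx = 36·π/2 = 18*π.
  (u')² cross terms: 2·(-20)·(6)·∫sin(4x)·cos(3x) dx = -240·(8/7) = -1920/7.
  So ∫_0^π (u')² dx = 200*π + 18*π − 1920/7 = -1920/7 + 218*π.
||u||_{H^1}^2 = (-120/7 + 29*π/2) + (-1920/7 + 218*π) = -2040/7 + 465*π/2.


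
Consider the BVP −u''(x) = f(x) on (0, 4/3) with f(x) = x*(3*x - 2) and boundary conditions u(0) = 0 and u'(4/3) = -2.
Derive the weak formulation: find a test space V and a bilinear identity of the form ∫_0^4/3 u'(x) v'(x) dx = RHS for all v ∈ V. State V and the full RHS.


V = {v ∈ H^1(0, 4/3) : v(0) = 0} (test functions vanish at x = 0 where u is specified); weak form: ∫_0^4/3 u'v' dx = ∫_0^4/3 (x*(3*x - 2)) v dx − 2·v(4/3) for all v ∈ V.

Multiply both sides by a test function v and integrate from 0 to 4/3:
  ∫_0^4/3 −u''(x) v(x) dx = ∫_0^4/3 f(x) v(x) dx.
Integrate the LHS by parts once:
  ∫_0^4/3 −u'' v dx = −[u'(x) v(x)]_0^4/3 + ∫_0^4/3 u'(x) v'(x) dx.
Thus ∫_0^4/3 u'(x) v'(x) dx = ∫_0^4/3 f(x) v(x) dx + [u'(x) v(x)]_0^4/3.
Choose V so that boundary terms are either known or forced to vanish.
Mixed BC: u(0) = 0 (Dirichlet) and u'(4/3) = -2 (Neumann). Define V = {v ∈ H^1(0, 4/3) : v(0) = 0}. Then [u' v]_0^4/3 = u'(4/3)·v(4/3) − u'(0)·0 = − 2·v(4/3).
Weak formulation: find u (satisfying any essential BC) such that ∫_0^4/3 u'(x) v'(x) dx = ∫_0^4/3 f v dx − 2·v(4/3) for all v ∈ V (Dirichlet at 0 absorbed into V; Neumann datum at x = 4/3 contributes the boundary term).
Substituting f(x) = x*(3*x - 2), the right-hand side is ∫_0^4/3 (x*(3*x - 2)) v dx − 2·v(4/3).


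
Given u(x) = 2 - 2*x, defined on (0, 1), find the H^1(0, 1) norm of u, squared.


||u||_{H^1}^2 = 16/3

The H^1 norm (squared) on an interval (0, L) is
  ||u||_{H^1}^2 = ∫_0^L u(x)^2 dx + ∫_0^L u'(x)^2 dx.
Compute u'(x) = -2.
Then u(x)^2 = 4*x**2 - 8*x + 4 and u'(x)^2 = 4.
Integrate each monomial from 0 to 1 using ∫_0^1 c·x^n dx = c·1^(n+1)/(n+1):
  ∫_0^1 u(x)^2 dx = ∫_0^1 (4*x^2 - 8*x + 4) dx. Term by term:
    ∫_0^1 4*x^2 dx = 4/3;  ∫_0^1 -8*x dx = -4;  ∫_0^1 4 dx = 4.
  Sum: 4/3 − 4 + 4 = 4/3.
  ∫_0^1 u'(x)^2 dx = ∫_0^1 (4) dx. Term by term:
    ∫_0^1 4 dx = 4.
Adding: ||u||_{H^1}^2 = 4/3 + 4 = 16/3.


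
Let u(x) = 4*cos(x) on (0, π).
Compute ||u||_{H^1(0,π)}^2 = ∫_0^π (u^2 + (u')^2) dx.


||u||_{H^1(0,π)}^2 = 16*π

u'(x) = -4*sin(x).
Expand u² and (u')² and integrate term by term on (0, π), using: for integers n ≥ 1, ∫_0^π sin²(nx) dx = ∫_0^π cos²(nx) dx = π/2; for n ≠ n', ∫_0^π sin(nx)sin(n'x) dx = ∫_0^π cos(nx)cos(n'x) dx = 0; and by product-to-sum, ∫_0^π sin(nx)cos(n'x) dx = ½∫_0^π [sin((n+n')x) + sin((n−n')x)] dx, which is 0 when n+n' is even and 2n/(n²−n'²) when n+n' is odd (it need not vanish on (0, π)).
  u² squared terms: (4)²·∫cos(x)² dx = 16·π/2 = 8*π.
  So ∫_0^π u² dx = 8*π.
  (u')² squared terms: (-4)²·∫sin(x)² dx = 16·π/2 = 8*π.
  So ∫_0^π (u')² dx = 8*π.
||u||_{H^1}^2 = (8*π) + (8*π) = 16*π.


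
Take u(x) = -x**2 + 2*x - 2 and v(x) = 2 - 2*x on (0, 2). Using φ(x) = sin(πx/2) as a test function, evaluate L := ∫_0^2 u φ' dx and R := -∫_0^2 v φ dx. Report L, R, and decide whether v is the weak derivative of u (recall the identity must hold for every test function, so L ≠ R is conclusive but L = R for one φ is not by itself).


LHS = 0, RHS = 0. Yes, v = u' weakly.

u(x) = -x**2 + 2*x - 2, classical derivative u'(x) = 2 - 2*x.
φ(x) = sin(πx/2), so φ'(x) = π*cos(π*x/2)/2.
Note φ(0) = φ(2) = 0, so the boundary term u·φ vanishes.
LHS = ∫_0^2 u(x) φ'(x) dx = ∫_0^2 (-π*x^2*cos(π*x/2)/2 + π*x*cos(π*x/2) - π*cos(π*x/2)) dx. Term by term:
  ∫_0^2 -π*cos(π*x/2) dx = 0;  ∫_0^2 π*x*cos(π*x/2) dx = -8/π;  ∫_0^2 -π*x^2*cos(π*x/2)/2 dx = 8/π.
Sum: 0 − 8/π + 8/π = 0.
So LHS = 0.
∫_0^2 v(x) φ(x) dx = ∫_0^2 (-2*x*sin(π*x/2) + 2*sin(π*x/2)) dx. Term by term:
  ∫_0^2 2*sin(π*x/2) dx = 8/π;  ∫_0^2 -2*x*sin(π*x/2) dx = -8/π.
Sum: 8/π − 8/π = 0.
So RHS = -∫_0^2 v(x) φ(x) dx = 0.
LHS = RHS, so the identity holds for this test φ.
Moreover u is smooth here and v(x) = u'(x) = 2 - 2*x pointwise, so the identity holds for every test function. Hence v is the weak derivative of u.


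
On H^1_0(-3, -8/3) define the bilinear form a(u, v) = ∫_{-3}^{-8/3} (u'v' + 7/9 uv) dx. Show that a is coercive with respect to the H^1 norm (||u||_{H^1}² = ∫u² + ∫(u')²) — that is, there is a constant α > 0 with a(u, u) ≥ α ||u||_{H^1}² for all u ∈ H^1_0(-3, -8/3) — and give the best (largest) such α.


α = (7 + 81*π^2)/(9*(1 + 9*π^2))

Coercivity of a(·,·) on H^1_0(-3, -8/3) means a(u, u) ≥ α ||u||_{H^1}² for every u ∈ H^1_0.
The interval has length L = 1/3, and Poincaré/coercivity depend only on L. Here a(u, u) = ∫(u')² + (7/9)·∫u².
Here 0 < c = 7/9 < 1. The condition a(u,u) ≥ α||u||_{H^1}² reads (1−α)∫(u')² ≥ (α−c)∫u². Any admissible α is ≤ 1 (rapidly oscillating u have ∫u²/∫(u')² → 0), and α = 1 would force 0 ≥ (1−c)∫u², impossible since c < 1; so 1−α > 0. By the sharp Poincaré inequality on H^1_0 of an interval of length L, ∫(u')² ≥ (π/L)²∫u² with equality for the first sine mode sin(π(x−x₀)/L) (x₀ the left endpoint), so the inequality holds for all u iff (1−α)(π/L)² ≥ α − c, i.e. α ≤ ((π/L)² + c)/((π/L)² + 1) = (1 + c(L/π)²)/(1 + (L/π)²). With (π/L)² = 9*π^2 and c = 7/9, the largest admissible constant is α = ((π/L)² + c)/((π/L)² + 1).
Simplifying, α = (7 + 81*π^2)/(9*(1 + 9*π^2)).


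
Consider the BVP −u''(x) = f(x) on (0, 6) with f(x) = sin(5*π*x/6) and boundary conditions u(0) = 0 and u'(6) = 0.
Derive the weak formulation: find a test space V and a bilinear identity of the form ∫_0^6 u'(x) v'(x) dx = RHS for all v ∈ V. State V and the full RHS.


V = {v ∈ H^1(0, 6) : v(0) = 0} (test functions vanish at x = 0 where u is specified); weak form: ∫_0^6 u'v' dx = ∫_0^6 (sin(5*π*x/6)) v dx for all v ∈ V.

Multiply both sides by a test function v and integrate from 0 to 6:
  ∫_0^6 −u''(x) v(x) dx = ∫_0^6 f(x) v(x) dx.
Integrate the LHS by parts once:
  ∫_0^6 −u'' v dx = −[u'(x) v(x)]_0^6 + ∫_0^6 u'(x) v'(x) dx.
Thus ∫_0^6 u'(x) v'(x) dx = ∫_0^6 f(x) v(x) dx + [u'(x) v(x)]_0^6.
Choose V so that boundary terms are either known or forced to vanish.
Mixed BC: u(0) = 0 (Dirichlet) and u'(6) = 0 (Neumann). Define V = {v ∈ H^1(0, 6) : v(0) = 0}. Then [u' v]_0^6 = u'(6)·v(6) − u'(0)·0 = 0.
Weak formulation: find u (satisfying any essential BC) such that ∫_0^6 u'(x) v'(x) dx = ∫_0^6 f v dx for all v ∈ V (Dirichlet at 0 absorbed into V; the Neumann datum at x = 6 is zero, so no boundary term remains).
Substituting f(x) = sin(5*π*x/6), the right-hand side is ∫_0^6 (sin(5*π*x/6)) v dx.
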